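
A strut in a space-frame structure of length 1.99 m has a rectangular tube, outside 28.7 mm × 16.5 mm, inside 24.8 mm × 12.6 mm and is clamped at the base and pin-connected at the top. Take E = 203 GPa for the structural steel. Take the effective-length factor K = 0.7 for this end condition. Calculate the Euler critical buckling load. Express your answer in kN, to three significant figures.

Weak-axis I_min = (h_o·b_o³ − h_i·b_i³)/12 with b_o = 16.5, b_i = 12.60 mm (shorter outer/inner sides).
I_min = (28.7×16.5³ − 24.80×12.60³)/12 = 6.610×10^3 mm⁴
I = 6.610×10^3 mm⁴ = 6.610×10^-9 m⁴
Effective length L_e = K·L = 0.7 × 1.99 = 1.393 m
P_cr = π²EI / L_e² = π² × 203×10⁹ × 6.610×10^-9 / 1.393² = 6.824×10^3 N

P_cr ≈ 6.82 kN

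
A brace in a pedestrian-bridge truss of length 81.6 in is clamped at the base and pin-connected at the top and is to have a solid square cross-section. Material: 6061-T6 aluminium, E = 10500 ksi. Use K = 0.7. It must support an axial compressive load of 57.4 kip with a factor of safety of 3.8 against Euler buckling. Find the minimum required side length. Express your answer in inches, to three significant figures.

Required P_cr = n·P = 3.8 × 57.4 = 218.1 kip
L_e = K·L = 0.7 × 81.6 = 57.12 in
Required I = P_cr·L_e²/(π²E) = 2.181×10^5 × 57.12² / (π² × 1.05×10^7) = 6.867 in⁴
Solid square: I = a⁴/12  ⇒  a = (12I)^(1/4) = (12×6.867)^(1/4) = 3.01 in

a ≈ 3.01 in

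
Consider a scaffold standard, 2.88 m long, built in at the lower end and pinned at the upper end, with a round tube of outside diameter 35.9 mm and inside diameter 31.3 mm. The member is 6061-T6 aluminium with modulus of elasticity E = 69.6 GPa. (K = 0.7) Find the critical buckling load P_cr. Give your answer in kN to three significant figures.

d_o = 35.9 mm, d_i = 31.3 mm
I = π(d_o⁴ − d_i⁴)/64 = π(35.9⁴ − 31.30⁴)/64 = 3.442×10^4 mm⁴
I = 3.442×10^4 mm⁴ = 3.442×10^-8 m⁴
Effective length L_e = K·L = 0.7 × 2.88 = 2.016 m
P_cr = π²EI / L_e² = π² × 69.6×10⁹ × 3.442×10^-8 / 2.016² = 5.818×10^3 N

P_cr ≈ 5.82 kN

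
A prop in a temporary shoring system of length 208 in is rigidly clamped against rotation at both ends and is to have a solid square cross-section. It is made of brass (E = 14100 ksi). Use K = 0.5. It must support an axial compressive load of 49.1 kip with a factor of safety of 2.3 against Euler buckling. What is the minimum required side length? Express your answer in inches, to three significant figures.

a ≈ 3.20 in

Required P_cr = n·P = 2.3 × 49.1 = 112.9 kip
L_e = K·L = 0.5 × 208 = 104.0 in
Required I = P_cr·L_e²/(π²E) = 1.129×10^5 × 104.0² / (π² × 1.41×10^7) = 8.777 in⁴
Solid square: I = a⁴/12  ⇒  a = (12I)^(1/4) = (12×8.777)^(1/4) = 3.20 in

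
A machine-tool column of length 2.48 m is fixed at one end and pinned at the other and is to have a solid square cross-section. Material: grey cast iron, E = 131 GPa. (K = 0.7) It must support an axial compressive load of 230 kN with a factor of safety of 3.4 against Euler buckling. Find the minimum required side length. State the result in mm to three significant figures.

Required P_cr = n·P = 3.4 × 230 = 782.0 kN
L_e = K·L = 0.7 × 2.48 = 1.736 m
Required I = P_cr·L_e²/(π²E) = 7.820×10^5 × 1.736² / (π² × 1.31×10^11) = 1.823×10^-6 m⁴
I_req = 1.823×10^6 mm⁴
Solid square: I = a⁴/12  ⇒  a = (12I)^(1/4) = (12×1.823×10^6)^(1/4) = 68.4 mm

a ≈ 68.4 mm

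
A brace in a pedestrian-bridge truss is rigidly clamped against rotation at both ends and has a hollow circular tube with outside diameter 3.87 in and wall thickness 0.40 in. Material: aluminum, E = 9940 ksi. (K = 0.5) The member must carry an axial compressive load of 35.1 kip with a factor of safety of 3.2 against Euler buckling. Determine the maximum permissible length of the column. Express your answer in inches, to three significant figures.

L_max ≈ 152 in

Inner diameter d_i = 3.87 − 2×0.40 = 3.070 in
I = π(d_o⁴ − d_i⁴)/64 = π(3.87⁴ − 3.070⁴)/64 = 6.650 in⁴
Required critical load P_cr = n·P = 3.2 × 35.1 = 112.3 kip = 1.123×10^5 lb
From P_cr = π²EI/(K·L)²:  L = (1/K)·√(π²EI/P_cr) = (1/0.5)·√(π²×9.94×10^6×6.650/1.123×10^5)
L = 152 in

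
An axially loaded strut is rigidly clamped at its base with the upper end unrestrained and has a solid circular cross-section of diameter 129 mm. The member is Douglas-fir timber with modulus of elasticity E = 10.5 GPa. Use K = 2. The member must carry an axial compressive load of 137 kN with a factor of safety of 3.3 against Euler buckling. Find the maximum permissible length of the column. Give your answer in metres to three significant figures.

I = πd⁴/64 = π×129⁴/64 = 1.359×10^7 mm⁴
I = 1.359×10^-5 m⁴
Required critical load P_cr = n·P = 3.3 × 137 = 452.1 kN = 4.521×10^5 N
From P_cr = π²EI/(K·L)²:  L = (1/K)·√(π²EI/P_cr) = (1/2)·√(π²×1.05×10^10×1.359×10^-5/4.521×10^5)
L = 0.883 m

L_max ≈ 0.883 m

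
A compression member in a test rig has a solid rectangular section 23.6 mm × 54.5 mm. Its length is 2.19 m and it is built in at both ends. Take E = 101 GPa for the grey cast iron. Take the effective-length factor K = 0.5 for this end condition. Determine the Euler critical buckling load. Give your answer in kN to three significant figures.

P_cr ≈ 49.6 kN

Buckling occurs about the weak axis: I_min = h·b³/12 with b = 23.6 mm (the shorter side).
I_min = 54.5×23.6³/12 = 5.970×10^4 mm⁴
I = 5.970×10^4 mm⁴ = 5.970×10^-8 m⁴
Effective length L_e = K·L = 0.5 × 2.19 = 1.095 m
P_cr = π²EI / L_e² = π² × 101×10⁹ × 5.970×10^-8 / 1.095² = 4.963×10^4 N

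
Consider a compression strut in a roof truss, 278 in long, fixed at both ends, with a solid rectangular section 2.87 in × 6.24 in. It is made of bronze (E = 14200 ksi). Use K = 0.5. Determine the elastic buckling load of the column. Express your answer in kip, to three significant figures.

P_cr ≈ 89.2 kip

Buckling occurs about the weak axis: I_min = h·b³/12 with b = 2.87 in (the shorter side).
I_min = 6.24×2.87³/12 = 12.29 in⁴
Effective length L_e = K·L = 0.5 × 278 = 139.0 in
P_cr = π²EI / L_e² = π² × 14200×10³ × 12.29 / 139.0² = 8.917×10^4 lb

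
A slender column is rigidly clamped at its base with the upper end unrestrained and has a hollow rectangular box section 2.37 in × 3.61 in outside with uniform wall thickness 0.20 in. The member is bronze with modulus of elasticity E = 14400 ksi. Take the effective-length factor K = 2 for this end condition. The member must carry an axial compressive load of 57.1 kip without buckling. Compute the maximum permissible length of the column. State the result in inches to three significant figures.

Inner dimensions: h_i = 3.61 − 2×0.20 = 3.210 in, b_i = 2.37 − 2×0.20 = 1.970 in
Weak-axis I_min = (h_o·b_o³ − h_i·b_i³)/12 with b_o = 2.37, b_i = 1.970 in (shorter outer/inner sides).
I_min = (3.61×2.37³ − 3.210×1.970³)/12 = 1.960 in⁴
At the buckling limit P_cr = P = 5.710×10^4 lb
From P_cr = π²EI/(K·L)²:  L = (1/K)·√(π²EI/P_cr) = (1/2)·√(π²×1.44×10^7×1.960/5.710×10^4)
L = 34.9 in

L_max ≈ 34.9 in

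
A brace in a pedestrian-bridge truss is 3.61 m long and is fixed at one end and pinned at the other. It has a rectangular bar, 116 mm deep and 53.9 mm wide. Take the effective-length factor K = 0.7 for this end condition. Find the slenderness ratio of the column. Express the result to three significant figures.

λ ≈ 162

Buckling occurs about the weak axis: I_min = h·b³/12 with b = 53.9 mm (the shorter side).
I_min = 116×53.9³/12 = 1.514×10^6 mm⁴
A = 6.252×10^3 mm²;  r_min = √(I/A) = √(1.514×10^6/6.252×10^3) = 15.56 mm
L_e = K·L = 0.7 × 3.61 m = 2.527 m = 2527.0 mm
λ = L_e / r_min = 2527.0 / 15.56 = 162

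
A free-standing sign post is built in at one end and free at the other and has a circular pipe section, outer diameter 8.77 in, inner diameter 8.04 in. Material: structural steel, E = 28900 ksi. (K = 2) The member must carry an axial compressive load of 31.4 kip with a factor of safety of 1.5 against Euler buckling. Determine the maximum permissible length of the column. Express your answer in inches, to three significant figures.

d_o = 8.77 in, d_i = 8.04 in
I = π(d_o⁴ − d_i⁴)/64 = π(8.77⁴ − 8.040⁴)/64 = 85.27 in⁴
Required critical load P_cr = n·P = 1.5 × 31.4 = 47.10 kip = 4.710×10^4 lb
From P_cr = π²EI/(K·L)²:  L = (1/K)·√(π²EI/P_cr) = (1/2)·√(π²×2.89×10^7×85.27/4.710×10^4)
L = 359 in

L_max ≈ 359 in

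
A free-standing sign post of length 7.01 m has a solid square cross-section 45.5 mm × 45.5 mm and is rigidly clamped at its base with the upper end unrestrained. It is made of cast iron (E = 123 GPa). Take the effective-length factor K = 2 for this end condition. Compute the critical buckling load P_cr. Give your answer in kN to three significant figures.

I = a⁴/12 = 45.5⁴/12 = 3.572×10^5 mm⁴
I = 3.572×10^5 mm⁴ = 3.572×10^-7 m⁴
Effective length L_e = K·L = 2 × 7.01 = 14.02 m
P_cr = π²EI / L_e² = π² × 123×10⁹ × 3.572×10^-7 / 14.02² = 2.206×10^3 N

P_cr ≈ 2.21 kN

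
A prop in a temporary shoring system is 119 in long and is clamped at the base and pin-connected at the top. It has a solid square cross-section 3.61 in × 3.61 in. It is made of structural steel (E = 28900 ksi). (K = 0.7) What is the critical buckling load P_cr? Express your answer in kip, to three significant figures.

I = a⁴/12 = 3.61⁴/12 = 14.15 in⁴
Effective length L_e = K·L = 0.7 × 119 = 83.30 in
P_cr = π²EI / L_e² = π² × 28900×10³ × 14.15 / 83.30² = 5.818×10^5 lb

P_cr ≈ 582 kip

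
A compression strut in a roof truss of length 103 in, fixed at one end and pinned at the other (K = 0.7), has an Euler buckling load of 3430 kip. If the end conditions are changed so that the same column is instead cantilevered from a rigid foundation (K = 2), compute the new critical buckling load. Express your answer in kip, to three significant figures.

P_cr ∝ 1/K², so P_cr,new = P_cr,old × (K_old/K_new)² = 3430 × (0.7/2)²
= 3430 × 0.1225 = 420 kip

P_cr ≈ 420 kip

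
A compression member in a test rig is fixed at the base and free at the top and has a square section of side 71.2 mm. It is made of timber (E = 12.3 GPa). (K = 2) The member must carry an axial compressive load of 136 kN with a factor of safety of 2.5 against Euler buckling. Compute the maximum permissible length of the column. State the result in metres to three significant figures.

L_max ≈ 0.437 m

I = a⁴/12 = 71.2⁴/12 = 2.142×10^6 mm⁴
I = 2.142×10^-6 m⁴
Required critical load P_cr = n·P = 2.5 × 136 = 340.0 kN = 3.400×10^5 N
From P_cr = π²EI/(K·L)²:  L = (1/K)·√(π²EI/P_cr) = (1/2)·√(π²×1.23×10^10×2.142×10^-6/3.400×10^5)
L = 0.437 m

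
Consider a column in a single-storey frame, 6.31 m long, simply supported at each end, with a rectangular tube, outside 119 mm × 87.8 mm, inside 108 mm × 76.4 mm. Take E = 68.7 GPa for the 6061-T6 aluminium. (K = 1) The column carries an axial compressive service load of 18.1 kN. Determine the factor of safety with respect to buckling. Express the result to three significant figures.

n ≈ 2.54

Weak-axis I_min = (h_o·b_o³ − h_i·b_i³)/12 with b_o = 87.8, b_i = 76.40 mm (shorter outer/inner sides).
I_min = (119×87.8³ − 108.0×76.40³)/12 = 2.698×10^6 mm⁴
I = 2.698×10^6 mm⁴ = 2.698×10^-6 m⁴
Effective length L_e = K·L = 1 × 6.31 = 6.310 m
P_cr = π²EI / L_e² = π² × 68.7×10⁹ × 2.698×10^-6 / 6.310² = 4.595×10^4 N
Factor of safety n = P_cr / P = 45.953 / 18.1 = 2.54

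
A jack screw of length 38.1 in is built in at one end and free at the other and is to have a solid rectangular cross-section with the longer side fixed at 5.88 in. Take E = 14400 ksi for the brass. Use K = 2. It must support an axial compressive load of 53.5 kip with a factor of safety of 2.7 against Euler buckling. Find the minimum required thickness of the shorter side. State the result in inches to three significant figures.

b ≈ 2.29 in

Required P_cr = n·P = 2.7 × 53.5 = 144.5 kip
L_e = K·L = 2 × 38.1 = 76.20 in
Required I = P_cr·L_e²/(π²E) = 1.444×10^5 × 76.20² / (π² × 1.44×10^7) = 5.902 in⁴
Rectangle, weak axis: I_min = h·b³/12 with h = 5.88 in fixed  ⇒  b = (12I/h)^(1/3) = 2.29 in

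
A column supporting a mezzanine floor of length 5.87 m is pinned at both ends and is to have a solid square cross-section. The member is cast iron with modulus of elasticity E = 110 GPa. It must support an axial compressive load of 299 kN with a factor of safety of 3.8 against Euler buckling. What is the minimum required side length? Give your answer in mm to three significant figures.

a ≈ 144 mm

Required P_cr = n·P = 3.8 × 299 = 1136 kN
L_e = K·L = 1 × 5.87 = 5.870 m
Required I = P_cr·L_e²/(π²E) = 1.136×10^6 × 5.870² / (π² × 1.10×10^11) = 3.606×10^-5 m⁴
I_req = 3.606×10^7 mm⁴
Solid square: I = a⁴/12  ⇒  a = (12I)^(1/4) = (12×3.606×10^7)^(1/4) = 144 mm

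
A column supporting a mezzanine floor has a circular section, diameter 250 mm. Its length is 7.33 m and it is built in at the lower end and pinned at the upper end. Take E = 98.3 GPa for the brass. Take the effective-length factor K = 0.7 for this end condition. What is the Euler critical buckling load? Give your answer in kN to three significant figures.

I = πd⁴/64 = π×250⁴/64 = 1.917×10^8 mm⁴
I = 1.917×10^8 mm⁴ = 1.917×10^-4 m⁴
Effective length L_e = K·L = 0.7 × 7.33 = 5.131 m
P_cr = π²EI / L_e² = π² × 98.3×10⁹ × 1.917×10^-4 / 5.131² = 7.066×10^6 N

P_cr ≈ 7070 kN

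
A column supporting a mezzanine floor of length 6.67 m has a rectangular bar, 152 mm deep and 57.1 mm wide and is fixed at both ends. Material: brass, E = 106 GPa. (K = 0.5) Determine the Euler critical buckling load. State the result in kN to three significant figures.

P_cr ≈ 222 kN

Buckling occurs about the weak axis: I_min = h·b³/12 with b = 57.1 mm (the shorter side).
I_min = 152×57.1³/12 = 2.358×10^6 mm⁴
I = 2.358×10^6 mm⁴ = 2.358×10^-6 m⁴
Effective length L_e = K·L = 0.5 × 6.67 = 3.335 m
P_cr = π²EI / L_e² = π² × 106×10⁹ × 2.358×10^-6 / 3.335² = 2.218×10^5 N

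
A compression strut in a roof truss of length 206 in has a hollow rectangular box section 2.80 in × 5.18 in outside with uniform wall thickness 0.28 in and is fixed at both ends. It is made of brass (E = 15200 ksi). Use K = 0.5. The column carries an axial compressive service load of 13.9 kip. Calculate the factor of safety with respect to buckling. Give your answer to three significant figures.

n ≈ 5.24

Inner dimensions: h_i = 5.18 − 2×0.28 = 4.620 in, b_i = 2.80 − 2×0.28 = 2.240 in
Weak-axis I_min = (h_o·b_o³ − h_i·b_i³)/12 with b_o = 2.80, b_i = 2.240 in (shorter outer/inner sides).
I_min = (5.18×2.80³ − 4.620×2.240³)/12 = 5.149 in⁴
Effective length L_e = K·L = 0.5 × 206 = 103.0 in
P_cr = π²EI / L_e² = π² × 15200×10³ × 5.149 / 103.0² = 7.281×10^4 lb
Factor of safety n = P_cr / P = 72.807 / 13.9 = 5.24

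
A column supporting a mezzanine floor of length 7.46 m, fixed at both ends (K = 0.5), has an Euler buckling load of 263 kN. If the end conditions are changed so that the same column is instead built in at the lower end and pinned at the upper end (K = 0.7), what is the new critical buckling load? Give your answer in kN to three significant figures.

P_cr ∝ 1/K², so P_cr,new = P_cr,old × (K_old/K_new)² = 263 × (0.5/0.7)²
= 263 × 0.5102 = 134 kN

P_cr ≈ 134 kN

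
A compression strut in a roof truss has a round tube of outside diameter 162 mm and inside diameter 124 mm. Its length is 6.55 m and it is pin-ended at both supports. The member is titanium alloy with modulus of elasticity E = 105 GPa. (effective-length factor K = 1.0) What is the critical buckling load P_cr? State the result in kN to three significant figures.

d_o = 162 mm, d_i = 124 mm
I = π(d_o⁴ − d_i⁴)/64 = π(162⁴ − 124.0⁴)/64 = 2.220×10^7 mm⁴
I = 2.220×10^7 mm⁴ = 2.220×10^-5 m⁴
Effective length L_e = K·L = 1 × 6.55 = 6.550 m
P_cr = π²EI / L_e² = π² × 105×10⁹ × 2.220×10^-5 / 6.550² = 5.363×10^5 N

P_cr ≈ 536 kN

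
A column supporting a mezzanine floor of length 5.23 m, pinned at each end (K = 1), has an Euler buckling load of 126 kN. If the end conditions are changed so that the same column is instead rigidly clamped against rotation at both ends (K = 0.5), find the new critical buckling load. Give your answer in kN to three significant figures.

P_cr ∝ 1/K², so P_cr,new = P_cr,old × (K_old/K_new)² = 126 × (1/0.5)²
= 126 × 4.000 = 504 kN

P_cr ≈ 504 kN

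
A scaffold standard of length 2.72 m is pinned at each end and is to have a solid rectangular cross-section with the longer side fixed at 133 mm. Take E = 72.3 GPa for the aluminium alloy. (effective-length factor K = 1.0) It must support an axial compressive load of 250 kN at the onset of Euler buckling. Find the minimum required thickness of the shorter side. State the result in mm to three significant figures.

b ≈ 61.6 mm

L_e = K·L = 1 × 2.72 = 2.720 m
Required I = P_cr·L_e²/(π²E) = 2.500×10^5 × 2.720² / (π² × 7.23×10^10) = 2.592×10^-6 m⁴
I_req = 2.592×10^6 mm⁴
Rectangle, weak axis: I_min = h·b³/12 with h = 133 mm fixed  ⇒  b = (12I/h)^(1/3) = 61.6 mm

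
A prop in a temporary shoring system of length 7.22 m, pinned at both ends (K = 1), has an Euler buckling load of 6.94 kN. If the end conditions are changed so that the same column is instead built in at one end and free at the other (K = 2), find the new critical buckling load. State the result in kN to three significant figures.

P_cr ∝ 1/K², so P_cr,new = P_cr,old × (K_old/K_new)² = 6.94 × (1/2)²
= 6.94 × 0.2500 = 1.74 kN

P_cr ≈ 1.74 kN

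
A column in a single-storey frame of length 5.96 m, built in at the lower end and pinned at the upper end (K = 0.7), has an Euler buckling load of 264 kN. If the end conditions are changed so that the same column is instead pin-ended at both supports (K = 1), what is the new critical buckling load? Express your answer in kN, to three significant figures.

P_cr ∝ 1/K², so P_cr,new = P_cr,old × (K_old/K_new)² = 264 × (0.7/1)²
= 264 × 0.4900 = 129 kN

P_cr ≈ 129 kN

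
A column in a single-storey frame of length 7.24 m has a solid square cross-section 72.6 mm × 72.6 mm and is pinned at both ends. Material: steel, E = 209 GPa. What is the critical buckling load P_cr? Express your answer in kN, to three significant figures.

I = a⁴/12 = 72.6⁴/12 = 2.315×10^6 mm⁴
I = 2.315×10^6 mm⁴ = 2.315×10^-6 m⁴
Effective length L_e = K·L = 1 × 7.24 = 7.240 m
P_cr = π²EI / L_e² = π² × 209×10⁹ × 2.315×10^-6 / 7.240² = 9.110×10^4 N

P_cr ≈ 91.1 kN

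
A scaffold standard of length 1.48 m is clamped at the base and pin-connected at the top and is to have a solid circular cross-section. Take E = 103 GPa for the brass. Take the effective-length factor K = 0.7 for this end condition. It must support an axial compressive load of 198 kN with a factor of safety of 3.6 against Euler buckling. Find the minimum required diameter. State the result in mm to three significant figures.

d ≈ 62.6 mm

Required P_cr = n·P = 3.6 × 198 = 712.8 kN
L_e = K·L = 0.7 × 1.48 = 1.036 m
Required I = P_cr·L_e²/(π²E) = 7.128×10^5 × 1.036² / (π² × 1.03×10^11) = 7.526×10^-7 m⁴
I_req = 7.526×10^5 mm⁴
Solid circle: I = πd⁴/64  ⇒  d = (64I/π)^(1/4) = (64×7.526×10^5/π)^(1/4) = 62.6 mm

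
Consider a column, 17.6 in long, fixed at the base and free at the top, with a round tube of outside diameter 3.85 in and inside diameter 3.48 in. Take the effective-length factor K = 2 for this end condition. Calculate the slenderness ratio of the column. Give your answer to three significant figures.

d_o = 3.85 in, d_i = 3.48 in
I = π(d_o⁴ − d_i⁴)/64 = π(3.85⁴ − 3.480⁴)/64 = 3.586 in⁴
A = 2.130 in²;  r_min = √(I/A) = √(3.586/2.130) = 1.297 in
L_e = K·L = 2 × 17.6 = 35.20 in
λ = L_e / r_min = 35.200 / 1.297 = 27.1

λ ≈ 27.1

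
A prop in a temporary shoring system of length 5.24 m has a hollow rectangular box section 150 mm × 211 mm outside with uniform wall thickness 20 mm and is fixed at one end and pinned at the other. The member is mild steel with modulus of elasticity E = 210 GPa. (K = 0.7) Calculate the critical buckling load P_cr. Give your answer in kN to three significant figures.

Inner dimensions: h_i = 211 − 2×20 = 171.0 mm, b_i = 150 − 2×20 = 110.0 mm
Weak-axis I_min = (h_o·b_o³ − h_i·b_i³)/12 with b_o = 150, b_i = 110.0 mm (shorter outer/inner sides).
I_min = (211×150³ − 171.0×110.0³)/12 = 4.038×10^7 mm⁴
I = 4.038×10^7 mm⁴ = 4.038×10^-5 m⁴
Effective length L_e = K·L = 0.7 × 5.24 = 3.668 m
P_cr = π²EI / L_e² = π² × 210×10⁹ × 4.038×10^-5 / 3.668² = 6.220×10^6 N

P_cr ≈ 6220 kN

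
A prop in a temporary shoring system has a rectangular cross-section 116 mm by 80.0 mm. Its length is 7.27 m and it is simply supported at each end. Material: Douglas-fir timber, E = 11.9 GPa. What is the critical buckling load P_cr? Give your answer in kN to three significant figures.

P_cr ≈ 11.0 kN

Buckling occurs about the weak axis: I_min = h·b³/12 with b = 80.0 mm (the shorter side).
I_min = 116×80.0³/12 = 4.949×10^6 mm⁴
I = 4.949×10^6 mm⁴ = 4.949×10^-6 m⁴
Effective length L_e = K·L = 1 × 7.27 = 7.270 m
P_cr = π²EI / L_e² = π² × 11.9×10⁹ × 4.949×10^-6 / 7.270² = 1.100×10^4 N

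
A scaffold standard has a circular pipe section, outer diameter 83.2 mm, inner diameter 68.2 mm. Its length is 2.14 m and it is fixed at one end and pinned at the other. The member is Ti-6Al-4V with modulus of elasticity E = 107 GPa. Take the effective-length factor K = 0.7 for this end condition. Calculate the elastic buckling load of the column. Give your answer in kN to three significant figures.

P_cr ≈ 607 kN

d_o = 83.2 mm, d_i = 68.2 mm
I = π(d_o⁴ − d_i⁴)/64 = π(83.2⁴ − 68.20⁴)/64 = 1.290×10^6 mm⁴
I = 1.290×10^6 mm⁴ = 1.290×10^-6 m⁴
Effective length L_e = K·L = 0.7 × 2.14 = 1.498 m
P_cr = π²EI / L_e² = π² × 107×10⁹ × 1.290×10^-6 / 1.498² = 6.072×10^5 N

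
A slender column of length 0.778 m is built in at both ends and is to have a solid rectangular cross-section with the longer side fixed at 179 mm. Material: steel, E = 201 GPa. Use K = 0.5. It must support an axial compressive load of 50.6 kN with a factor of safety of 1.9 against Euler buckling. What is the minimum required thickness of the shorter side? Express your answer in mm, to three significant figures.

b ≈ 7.89 mm

Required P_cr = n·P = 1.9 × 50.6 = 96.14 kN
L_e = K·L = 0.5 × 0.778 = 0.3890 m
Required I = P_cr·L_e²/(π²E) = 9.614×10^4 × 0.3890² / (π² × 2.01×10^11) = 7.333×10^-9 m⁴
I_req = 7.333×10^3 mm⁴
Rectangle, weak axis: I_min = h·b³/12 with h = 179 mm fixed  ⇒  b = (12I/h)^(1/3) = 7.89 mm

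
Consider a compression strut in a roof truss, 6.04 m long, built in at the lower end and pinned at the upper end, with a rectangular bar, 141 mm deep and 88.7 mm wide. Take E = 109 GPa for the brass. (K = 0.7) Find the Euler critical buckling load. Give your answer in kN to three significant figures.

Buckling occurs about the weak axis: I_min = h·b³/12 with b = 88.7 mm (the shorter side).
I_min = 141×88.7³/12 = 8.200×10^6 mm⁴
I = 8.200×10^6 mm⁴ = 8.200×10^-6 m⁴
Effective length L_e = K·L = 0.7 × 6.04 = 4.228 m
P_cr = π²EI / L_e² = π² × 109×10⁹ × 8.200×10^-6 / 4.228² = 4.935×10^5 N

P_cr ≈ 493 kN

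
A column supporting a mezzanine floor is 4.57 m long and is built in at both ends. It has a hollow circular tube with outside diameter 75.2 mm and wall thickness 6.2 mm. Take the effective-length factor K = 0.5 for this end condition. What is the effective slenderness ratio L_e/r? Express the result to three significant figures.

Inner diameter d_i = 75.2 − 2×6.2 = 62.80 mm
I = π(d_o⁴ − d_i⁴)/64 = π(75.2⁴ − 62.80⁴)/64 = 8.063×10^5 mm⁴
A = 1.344×10^3 mm²;  r_min = √(I/A) = √(8.063×10^5/1.344×10^3) = 24.49 mm
L_e = K·L = 0.5 × 4.57 m = 2.285 m = 2285.0 mm
λ = L_e / r_min = 2285.0 / 24.49 = 93.3

λ ≈ 93.3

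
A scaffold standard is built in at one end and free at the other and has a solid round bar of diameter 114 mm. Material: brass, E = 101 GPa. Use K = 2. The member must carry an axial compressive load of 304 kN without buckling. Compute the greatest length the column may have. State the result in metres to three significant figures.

I = πd⁴/64 = π×114⁴/64 = 8.291×10^6 mm⁴
I = 8.291×10^-6 m⁴
At the buckling limit P_cr = P = 3.040×10^5 N
From P_cr = π²EI/(K·L)²:  L = (1/K)·√(π²EI/P_cr) = (1/2)·√(π²×1.01×10^11×8.291×10^-6/3.040×10^5)
L = 2.61 m

L_max ≈ 2.61 m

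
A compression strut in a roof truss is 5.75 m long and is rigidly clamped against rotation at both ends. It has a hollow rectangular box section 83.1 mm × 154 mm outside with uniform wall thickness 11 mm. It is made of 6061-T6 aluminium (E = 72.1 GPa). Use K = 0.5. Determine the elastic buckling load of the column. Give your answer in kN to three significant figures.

Inner dimensions: h_i = 154 − 2×11 = 132.0 mm, b_i = 83.1 − 2×11 = 61.10 mm
Weak-axis I_min = (h_o·b_o³ − h_i·b_i³)/12 with b_o = 83.1, b_i = 61.10 mm (shorter outer/inner sides).
I_min = (154×83.1³ − 132.0×61.10³)/12 = 4.855×10^6 mm⁴
I = 4.855×10^6 mm⁴ = 4.855×10^-6 m⁴
Effective length L_e = K·L = 0.5 × 5.75 = 2.875 m
P_cr = π²EI / L_e² = π² × 72.1×10⁹ × 4.855×10^-6 / 2.875² = 4.180×10^5 N

P_cr ≈ 418 kN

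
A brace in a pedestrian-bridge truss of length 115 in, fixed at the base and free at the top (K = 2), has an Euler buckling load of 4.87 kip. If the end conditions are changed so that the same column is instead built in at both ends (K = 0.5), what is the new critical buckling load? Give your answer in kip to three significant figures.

P_cr ∝ 1/K², so P_cr,new = P_cr,old × (K_old/K_new)² = 4.87 × (2/0.5)²
= 4.87 × 16.00 = 77.9 kip

P_cr ≈ 77.9 kip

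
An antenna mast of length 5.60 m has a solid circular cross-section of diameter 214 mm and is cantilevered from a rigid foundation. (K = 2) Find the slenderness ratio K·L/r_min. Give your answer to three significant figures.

λ ≈ 209

I = πd⁴/64 = π×214⁴/64 = 1.029×10^8 mm⁴
A = 3.597×10^4 mm²;  r_min = √(I/A) = √(1.029×10^8/3.597×10^4) = 53.50 mm
L_e = K·L = 2 × 5.60 m = 11.20 m = 11200 mm
λ = L_e / r_min = 11200 / 53.50 = 209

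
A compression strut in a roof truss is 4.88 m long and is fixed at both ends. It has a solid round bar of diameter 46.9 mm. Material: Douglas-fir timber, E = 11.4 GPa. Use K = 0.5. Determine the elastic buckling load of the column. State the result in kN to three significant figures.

P_cr ≈ 4.49 kN

I = πd⁴/64 = π×46.9⁴/64 = 2.375×10^5 mm⁴
I = 2.375×10^5 mm⁴ = 2.375×10^-7 m⁴
Effective length L_e = K·L = 0.5 × 4.88 = 2.440 m
P_cr = π²EI / L_e² = π² × 11.4×10⁹ × 2.375×10^-7 / 2.440² = 4.488×10^3 N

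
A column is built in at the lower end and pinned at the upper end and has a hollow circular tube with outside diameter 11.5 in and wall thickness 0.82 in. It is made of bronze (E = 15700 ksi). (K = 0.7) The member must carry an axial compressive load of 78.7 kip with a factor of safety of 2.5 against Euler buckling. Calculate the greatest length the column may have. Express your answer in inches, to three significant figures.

Inner diameter d_i = 11.5 − 2×0.82 = 9.860 in
I = π(d_o⁴ − d_i⁴)/64 = π(11.5⁴ − 9.860⁴)/64 = 394.6 in⁴
Required critical load P_cr = n·P = 2.5 × 78.7 = 196.8 kip = 1.968×10^5 lb
From P_cr = π²EI/(K·L)²:  L = (1/K)·√(π²EI/P_cr) = (1/0.7)·√(π²×1.57×10^7×394.6/1.968×10^5)
L = 796 in

L_max ≈ 796 in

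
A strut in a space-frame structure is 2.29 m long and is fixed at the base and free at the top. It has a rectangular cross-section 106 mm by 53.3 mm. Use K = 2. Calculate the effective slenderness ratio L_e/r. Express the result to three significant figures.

For a rectangle r_min = b/√12 = 53.3/√12 = 15.39 mm
L_e = K·L = 2 × 2.29 m = 4.580 m = 4580.0 mm
λ = L_e / r_min = 4580.0 / 15.39 = 298

λ ≈ 298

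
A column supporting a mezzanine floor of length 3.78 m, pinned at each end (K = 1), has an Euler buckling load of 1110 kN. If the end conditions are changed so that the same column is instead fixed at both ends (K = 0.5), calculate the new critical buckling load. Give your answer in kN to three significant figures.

P_cr ∝ 1/K², so P_cr,new = P_cr,old × (K_old/K_new)² = 1110 × (1/0.5)²
= 1110 × 4.000 = 4440 kN

P_cr ≈ 4440 kN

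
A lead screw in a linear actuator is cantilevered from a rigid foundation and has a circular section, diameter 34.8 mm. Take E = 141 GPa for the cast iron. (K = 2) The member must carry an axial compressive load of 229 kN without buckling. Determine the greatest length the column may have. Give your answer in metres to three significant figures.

L_max ≈ 0.331 m

I = πd⁴/64 = π×34.8⁴/64 = 7.199×10^4 mm⁴
I = 7.199×10^-8 m⁴
At the buckling limit P_cr = P = 2.290×10^5 N
From P_cr = π²EI/(K·L)²:  L = (1/K)·√(π²EI/P_cr) = (1/2)·√(π²×1.41×10^11×7.199×10^-8/2.290×10^5)
L = 0.331 m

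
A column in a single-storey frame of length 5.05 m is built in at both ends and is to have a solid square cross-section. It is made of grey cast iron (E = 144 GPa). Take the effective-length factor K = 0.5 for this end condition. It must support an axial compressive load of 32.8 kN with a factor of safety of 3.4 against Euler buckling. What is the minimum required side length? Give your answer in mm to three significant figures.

a ≈ 49.5 mm

Required P_cr = n·P = 3.4 × 32.8 = 111.5 kN
L_e = K·L = 0.5 × 5.05 = 2.525 m
Required I = P_cr·L_e²/(π²E) = 1.115×10^5 × 2.525² / (π² × 1.44×10^11) = 5.003×10^-7 m⁴
I_req = 5.003×10^5 mm⁴
Solid square: I = a⁴/12  ⇒  a = (12I)^(1/4) = (12×5.003×10^5)^(1/4) = 49.5 mm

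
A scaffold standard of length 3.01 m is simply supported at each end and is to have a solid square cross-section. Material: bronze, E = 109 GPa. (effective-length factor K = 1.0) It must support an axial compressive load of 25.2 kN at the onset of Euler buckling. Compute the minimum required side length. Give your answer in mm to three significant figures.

L_e = K·L = 1 × 3.01 = 3.010 m
Required I = P_cr·L_e²/(π²E) = 2.520×10^4 × 3.010² / (π² × 1.09×10^11) = 2.122×10^-7 m⁴
I_req = 2.122×10^5 mm⁴
Solid square: I = a⁴/12  ⇒  a = (12I)^(1/4) = (12×2.122×10^5)^(1/4) = 39.9 mm

a ≈ 39.9 mm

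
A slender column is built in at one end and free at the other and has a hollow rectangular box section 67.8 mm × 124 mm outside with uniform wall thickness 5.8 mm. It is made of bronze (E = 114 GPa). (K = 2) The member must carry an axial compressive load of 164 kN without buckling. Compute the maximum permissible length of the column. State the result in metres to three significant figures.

Inner dimensions: h_i = 124 − 2×5.8 = 112.4 mm, b_i = 67.8 − 2×5.8 = 56.20 mm
Weak-axis I_min = (h_o·b_o³ − h_i·b_i³)/12 with b_o = 67.8, b_i = 56.20 mm (shorter outer/inner sides).
I_min = (124×67.8³ − 112.4×56.20³)/12 = 1.558×10^6 mm⁴
I = 1.558×10^-6 m⁴
At the buckling limit P_cr = P = 1.640×10^5 N
From P_cr = π²EI/(K·L)²:  L = (1/K)·√(π²EI/P_cr) = (1/2)·√(π²×1.14×10^11×1.558×10^-6/1.640×10^5)
L = 1.63 m

L_max ≈ 1.63 m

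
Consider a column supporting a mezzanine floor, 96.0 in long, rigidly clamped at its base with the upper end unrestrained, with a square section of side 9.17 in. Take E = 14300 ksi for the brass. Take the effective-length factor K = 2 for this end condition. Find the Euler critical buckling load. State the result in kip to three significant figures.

I = a⁴/12 = 9.17⁴/12 = 589.2 in⁴
Effective length L_e = K·L = 2 × 96.0 = 192.0 in
P_cr = π²EI / L_e² = π² × 14300×10³ × 589.2 / 192.0² = 2.256×10^6 lb

P_cr ≈ 2260 kip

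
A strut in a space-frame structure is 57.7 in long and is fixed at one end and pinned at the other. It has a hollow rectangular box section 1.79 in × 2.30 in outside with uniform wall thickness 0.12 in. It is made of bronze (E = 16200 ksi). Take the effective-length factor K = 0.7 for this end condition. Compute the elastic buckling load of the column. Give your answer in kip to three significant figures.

P_cr ≈ 45.1 kip

Inner dimensions: h_i = 2.30 − 2×0.12 = 2.060 in, b_i = 1.79 − 2×0.12 = 1.550 in
Weak-axis I_min = (h_o·b_o³ − h_i·b_i³)/12 with b_o = 1.79, b_i = 1.550 in (shorter outer/inner sides).
I_min = (2.30×1.79³ − 2.060×1.550³)/12 = 0.4600 in⁴
Effective length L_e = K·L = 0.7 × 57.7 = 40.39 in
P_cr = π²EI / L_e² = π² × 16200×10³ × 0.4600 / 40.39² = 4.509×10^4 lb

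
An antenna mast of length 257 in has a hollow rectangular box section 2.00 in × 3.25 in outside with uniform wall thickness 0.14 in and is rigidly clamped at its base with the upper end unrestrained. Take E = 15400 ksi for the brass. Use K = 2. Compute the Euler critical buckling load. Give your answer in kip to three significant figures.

P_cr ≈ 0.522 kip

Inner dimensions: h_i = 3.25 − 2×0.14 = 2.970 in, b_i = 2.00 − 2×0.14 = 1.720 in
Weak-axis I_min = (h_o·b_o³ − h_i·b_i³)/12 with b_o = 2.00, b_i = 1.720 in (shorter outer/inner sides).
I_min = (3.25×2.00³ − 2.970×1.720³)/12 = 0.9073 in⁴
Effective length L_e = K·L = 2 × 257 = 514.0 in
P_cr = π²EI / L_e² = π² × 15400×10³ × 0.9073 / 514.0² = 522.0 lb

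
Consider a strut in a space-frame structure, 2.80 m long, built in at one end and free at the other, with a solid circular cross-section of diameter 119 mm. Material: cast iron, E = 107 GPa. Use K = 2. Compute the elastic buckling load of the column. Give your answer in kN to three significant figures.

I = πd⁴/64 = π×119⁴/64 = 9.844×10^6 mm⁴
I = 9.844×10^6 mm⁴ = 9.844×10^-6 m⁴
Effective length L_e = K·L = 2 × 2.80 = 5.600 m
P_cr = π²EI / L_e² = π² × 107×10⁹ × 9.844×10^-6 / 5.600² = 3.315×10^5 N

P_cr ≈ 331 kN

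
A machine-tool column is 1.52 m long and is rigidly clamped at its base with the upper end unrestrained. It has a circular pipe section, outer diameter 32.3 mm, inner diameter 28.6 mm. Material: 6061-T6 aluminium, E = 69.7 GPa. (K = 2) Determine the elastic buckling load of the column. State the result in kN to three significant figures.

P_cr ≈ 1.53 kN

d_o = 32.3 mm, d_i = 28.6 mm
I = π(d_o⁴ − d_i⁴)/64 = π(32.3⁴ − 28.60⁴)/64 = 2.059×10^4 mm⁴
I = 2.059×10^4 mm⁴ = 2.059×10^-8 m⁴
Effective length L_e = K·L = 2 × 1.52 = 3.040 m
P_cr = π²EI / L_e² = π² × 69.7×10⁹ × 2.059×10^-8 / 3.040² = 1.532×10^3 N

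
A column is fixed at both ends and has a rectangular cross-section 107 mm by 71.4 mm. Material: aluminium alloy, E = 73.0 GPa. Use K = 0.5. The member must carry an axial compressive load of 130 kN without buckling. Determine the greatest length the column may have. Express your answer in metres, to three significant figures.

L_max ≈ 8.48 m

Buckling occurs about the weak axis: I_min = h·b³/12 with b = 71.4 mm (the shorter side).
I_min = 107×71.4³/12 = 3.246×10^6 mm⁴
I = 3.246×10^-6 m⁴
At the buckling limit P_cr = P = 1.300×10^5 N
From P_cr = π²EI/(K·L)²:  L = (1/K)·√(π²EI/P_cr) = (1/0.5)·√(π²×7.30×10^10×3.246×10^-6/1.300×10^5)
L = 8.48 m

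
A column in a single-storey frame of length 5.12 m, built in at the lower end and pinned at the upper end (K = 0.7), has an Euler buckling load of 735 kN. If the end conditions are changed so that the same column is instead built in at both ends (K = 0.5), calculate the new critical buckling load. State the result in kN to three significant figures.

P_cr ∝ 1/K², so P_cr,new = P_cr,old × (K_old/K_new)² = 735 × (0.7/0.5)²
= 735 × 1.960 = 1440 kN

P_cr ≈ 1440 kN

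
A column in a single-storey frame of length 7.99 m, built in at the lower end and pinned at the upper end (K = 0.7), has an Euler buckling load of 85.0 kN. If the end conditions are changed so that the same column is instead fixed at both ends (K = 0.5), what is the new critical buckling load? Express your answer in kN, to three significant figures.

P_cr ≈ 167 kN

P_cr ∝ 1/K², so P_cr,new = P_cr,old × (K_old/K_new)² = 85.0 × (0.7/0.5)²
= 85.0 × 1.960 = 167 kN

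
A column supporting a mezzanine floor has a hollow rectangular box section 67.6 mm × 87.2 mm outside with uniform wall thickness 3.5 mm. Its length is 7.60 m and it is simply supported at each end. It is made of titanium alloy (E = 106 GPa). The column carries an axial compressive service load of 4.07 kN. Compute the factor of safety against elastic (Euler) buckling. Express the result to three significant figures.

n ≈ 3.37

Inner dimensions: h_i = 87.2 − 2×3.5 = 80.20 mm, b_i = 67.6 − 2×3.5 = 60.60 mm
Weak-axis I_min = (h_o·b_o³ − h_i·b_i³)/12 with b_o = 67.6, b_i = 60.60 mm (shorter outer/inner sides).
I_min = (87.2×67.6³ − 80.20×60.60³)/12 = 7.574×10^5 mm⁴
I = 7.574×10^5 mm⁴ = 7.574×10^-7 m⁴
Effective length L_e = K·L = 1 × 7.60 = 7.600 m
P_cr = π²EI / L_e² = π² × 106×10⁹ × 7.574×10^-7 / 7.600² = 1.372×10^4 N
Factor of safety n = P_cr / P = 13.719 / 4.07 = 3.37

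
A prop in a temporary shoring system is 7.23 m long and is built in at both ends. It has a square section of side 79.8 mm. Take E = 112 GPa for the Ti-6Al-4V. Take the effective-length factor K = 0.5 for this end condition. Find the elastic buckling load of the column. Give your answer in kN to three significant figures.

I = a⁴/12 = 79.8⁴/12 = 3.379×10^6 mm⁴
I = 3.379×10^6 mm⁴ = 3.379×10^-6 m⁴
Effective length L_e = K·L = 0.5 × 7.23 = 3.615 m
P_cr = π²EI / L_e² = π² × 112×10⁹ × 3.379×10^-6 / 3.615² = 2.858×10^5 N

P_cr ≈ 286 kN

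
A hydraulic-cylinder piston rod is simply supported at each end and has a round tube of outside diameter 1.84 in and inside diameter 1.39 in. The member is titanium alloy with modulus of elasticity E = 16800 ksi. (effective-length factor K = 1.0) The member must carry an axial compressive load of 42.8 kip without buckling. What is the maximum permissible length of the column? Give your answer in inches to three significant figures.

d_o = 1.84 in, d_i = 1.39 in
I = π(d_o⁴ − d_i⁴)/64 = π(1.84⁴ − 1.390⁴)/64 = 0.3794 in⁴
At the buckling limit P_cr = P = 4.280×10^4 lb
From P_cr = π²EI/(K·L)²:  L = (1/K)·√(π²EI/P_cr) = (1/1)·√(π²×1.68×10^7×0.3794/4.280×10^4)
L = 38.3 in

L_max ≈ 38.3 in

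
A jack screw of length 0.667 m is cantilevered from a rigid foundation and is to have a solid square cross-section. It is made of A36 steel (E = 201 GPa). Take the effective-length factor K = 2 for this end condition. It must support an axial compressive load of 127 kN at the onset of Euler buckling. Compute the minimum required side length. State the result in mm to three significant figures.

L_e = K·L = 2 × 0.667 = 1.334 m
Required I = P_cr·L_e²/(π²E) = 1.270×10^5 × 1.334² / (π² × 2.01×10^11) = 1.139×10^-7 m⁴
I_req = 1.139×10^5 mm⁴
Solid square: I = a⁴/12  ⇒  a = (12I)^(1/4) = (12×1.139×10^5)^(1/4) = 34.2 mm

a ≈ 34.2 mm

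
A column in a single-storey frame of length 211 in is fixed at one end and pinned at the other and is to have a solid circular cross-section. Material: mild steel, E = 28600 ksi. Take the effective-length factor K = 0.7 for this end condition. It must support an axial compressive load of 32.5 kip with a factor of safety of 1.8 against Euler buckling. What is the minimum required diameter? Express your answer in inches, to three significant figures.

d ≈ 3.10 in

Required P_cr = n·P = 1.8 × 32.5 = 58.50 kip
L_e = K·L = 0.7 × 211 = 147.7 in
Required I = P_cr·L_e²/(π²E) = 5.850×10^4 × 147.7² / (π² × 2.86×10^7) = 4.521 in⁴
Solid circle: I = πd⁴/64  ⇒  d = (64I/π)^(1/4) = (64×4.521/π)^(1/4) = 3.10 in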